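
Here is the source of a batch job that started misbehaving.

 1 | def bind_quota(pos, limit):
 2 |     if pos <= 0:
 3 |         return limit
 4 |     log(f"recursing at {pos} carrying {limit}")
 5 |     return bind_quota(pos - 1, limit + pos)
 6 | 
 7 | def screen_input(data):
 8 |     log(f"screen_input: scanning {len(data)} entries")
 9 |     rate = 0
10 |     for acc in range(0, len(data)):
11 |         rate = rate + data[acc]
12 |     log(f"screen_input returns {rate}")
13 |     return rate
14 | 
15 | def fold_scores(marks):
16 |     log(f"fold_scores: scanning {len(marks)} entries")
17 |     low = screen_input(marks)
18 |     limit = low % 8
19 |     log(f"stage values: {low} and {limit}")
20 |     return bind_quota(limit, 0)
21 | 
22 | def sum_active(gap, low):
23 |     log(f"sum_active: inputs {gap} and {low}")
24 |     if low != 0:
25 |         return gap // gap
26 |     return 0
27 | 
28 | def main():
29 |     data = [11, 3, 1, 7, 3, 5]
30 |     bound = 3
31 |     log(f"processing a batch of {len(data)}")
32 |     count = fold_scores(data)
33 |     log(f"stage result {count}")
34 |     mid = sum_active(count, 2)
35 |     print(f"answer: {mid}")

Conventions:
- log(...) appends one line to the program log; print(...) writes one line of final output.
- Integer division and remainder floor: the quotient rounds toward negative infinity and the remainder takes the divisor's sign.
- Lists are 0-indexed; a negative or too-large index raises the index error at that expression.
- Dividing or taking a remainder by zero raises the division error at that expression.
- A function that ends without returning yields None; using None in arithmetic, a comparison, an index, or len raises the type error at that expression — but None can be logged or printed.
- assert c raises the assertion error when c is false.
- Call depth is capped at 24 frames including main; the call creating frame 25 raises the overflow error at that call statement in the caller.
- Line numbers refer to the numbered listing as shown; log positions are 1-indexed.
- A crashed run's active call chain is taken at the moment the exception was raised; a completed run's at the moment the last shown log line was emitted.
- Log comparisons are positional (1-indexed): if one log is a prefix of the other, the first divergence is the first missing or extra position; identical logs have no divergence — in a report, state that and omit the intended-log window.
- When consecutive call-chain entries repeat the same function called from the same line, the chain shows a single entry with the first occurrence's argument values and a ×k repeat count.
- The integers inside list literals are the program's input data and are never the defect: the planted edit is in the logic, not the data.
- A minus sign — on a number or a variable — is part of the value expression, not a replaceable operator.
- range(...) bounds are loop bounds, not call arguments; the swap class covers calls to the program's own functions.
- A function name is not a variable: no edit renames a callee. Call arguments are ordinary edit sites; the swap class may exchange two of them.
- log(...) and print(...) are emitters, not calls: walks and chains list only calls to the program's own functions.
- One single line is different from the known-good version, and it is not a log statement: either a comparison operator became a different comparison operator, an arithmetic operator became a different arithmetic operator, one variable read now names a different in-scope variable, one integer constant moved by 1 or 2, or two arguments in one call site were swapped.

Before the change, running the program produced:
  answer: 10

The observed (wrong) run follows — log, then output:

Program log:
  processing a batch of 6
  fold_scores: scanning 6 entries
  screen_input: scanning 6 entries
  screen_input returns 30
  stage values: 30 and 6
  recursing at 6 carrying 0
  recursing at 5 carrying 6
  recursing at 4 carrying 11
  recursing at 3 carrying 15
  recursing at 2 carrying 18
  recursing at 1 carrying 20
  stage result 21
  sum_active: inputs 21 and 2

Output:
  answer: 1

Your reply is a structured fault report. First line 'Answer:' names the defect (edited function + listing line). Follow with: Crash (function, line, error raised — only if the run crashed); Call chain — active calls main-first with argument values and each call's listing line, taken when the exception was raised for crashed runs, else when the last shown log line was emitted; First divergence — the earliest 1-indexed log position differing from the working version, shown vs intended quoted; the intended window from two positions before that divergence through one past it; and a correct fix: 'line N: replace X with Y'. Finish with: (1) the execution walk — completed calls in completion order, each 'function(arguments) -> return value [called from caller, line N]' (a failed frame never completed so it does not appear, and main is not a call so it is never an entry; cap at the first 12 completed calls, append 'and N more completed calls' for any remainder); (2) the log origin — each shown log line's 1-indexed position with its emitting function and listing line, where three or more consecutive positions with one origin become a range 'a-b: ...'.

Answer: the defect is in sum_active at line 25.
Key fact: Nothing in the log betrays the bug — only the output does.
Call chain: main -> sum_active(21, 2) (called at line 34).
First divergence: there is none — every log position agrees.
Execution walk:
  screen_input([11, 3, 1, 7, 3, 5]) -> 30  [called from fold_scores, line 17]
  bind_quota(0, 21) -> 21  [called from bind_quota, line 5]
  bind_quota(1, 20) -> 21  [called from bind_quota, line 5]
  bind_quota(2, 18) -> 21  [called from bind_quota, line 5]
  bind_quota(3, 15) -> 21  [called from bind_quota, line 5]
  bind_quota(4, 11) -> 21  [called from bind_quota, line 5]
  bind_quota(5, 6) -> 21  [called from bind_quota, line 5]
  bind_quota(6, 0) -> 21  [called from fold_scores, line 20]
  fold_scores([11, 3, 1, 7, 3, 5]) -> 21  [called from main, line 32]
  sum_active(21, 2) -> 1  [called from main, line 34]
Origin of each log line:
  1: from main, line 31
  2: from fold_scores, line 16
  3: from screen_input, line 8
  4: from screen_input, line 12
  5: from fold_scores, line 19
  6-11: from bind_quota, line 4
  12: from main, line 33
  13: from sum_active, line 23
A correct fix: line 25: replace `gap // gap` with `gap // low`.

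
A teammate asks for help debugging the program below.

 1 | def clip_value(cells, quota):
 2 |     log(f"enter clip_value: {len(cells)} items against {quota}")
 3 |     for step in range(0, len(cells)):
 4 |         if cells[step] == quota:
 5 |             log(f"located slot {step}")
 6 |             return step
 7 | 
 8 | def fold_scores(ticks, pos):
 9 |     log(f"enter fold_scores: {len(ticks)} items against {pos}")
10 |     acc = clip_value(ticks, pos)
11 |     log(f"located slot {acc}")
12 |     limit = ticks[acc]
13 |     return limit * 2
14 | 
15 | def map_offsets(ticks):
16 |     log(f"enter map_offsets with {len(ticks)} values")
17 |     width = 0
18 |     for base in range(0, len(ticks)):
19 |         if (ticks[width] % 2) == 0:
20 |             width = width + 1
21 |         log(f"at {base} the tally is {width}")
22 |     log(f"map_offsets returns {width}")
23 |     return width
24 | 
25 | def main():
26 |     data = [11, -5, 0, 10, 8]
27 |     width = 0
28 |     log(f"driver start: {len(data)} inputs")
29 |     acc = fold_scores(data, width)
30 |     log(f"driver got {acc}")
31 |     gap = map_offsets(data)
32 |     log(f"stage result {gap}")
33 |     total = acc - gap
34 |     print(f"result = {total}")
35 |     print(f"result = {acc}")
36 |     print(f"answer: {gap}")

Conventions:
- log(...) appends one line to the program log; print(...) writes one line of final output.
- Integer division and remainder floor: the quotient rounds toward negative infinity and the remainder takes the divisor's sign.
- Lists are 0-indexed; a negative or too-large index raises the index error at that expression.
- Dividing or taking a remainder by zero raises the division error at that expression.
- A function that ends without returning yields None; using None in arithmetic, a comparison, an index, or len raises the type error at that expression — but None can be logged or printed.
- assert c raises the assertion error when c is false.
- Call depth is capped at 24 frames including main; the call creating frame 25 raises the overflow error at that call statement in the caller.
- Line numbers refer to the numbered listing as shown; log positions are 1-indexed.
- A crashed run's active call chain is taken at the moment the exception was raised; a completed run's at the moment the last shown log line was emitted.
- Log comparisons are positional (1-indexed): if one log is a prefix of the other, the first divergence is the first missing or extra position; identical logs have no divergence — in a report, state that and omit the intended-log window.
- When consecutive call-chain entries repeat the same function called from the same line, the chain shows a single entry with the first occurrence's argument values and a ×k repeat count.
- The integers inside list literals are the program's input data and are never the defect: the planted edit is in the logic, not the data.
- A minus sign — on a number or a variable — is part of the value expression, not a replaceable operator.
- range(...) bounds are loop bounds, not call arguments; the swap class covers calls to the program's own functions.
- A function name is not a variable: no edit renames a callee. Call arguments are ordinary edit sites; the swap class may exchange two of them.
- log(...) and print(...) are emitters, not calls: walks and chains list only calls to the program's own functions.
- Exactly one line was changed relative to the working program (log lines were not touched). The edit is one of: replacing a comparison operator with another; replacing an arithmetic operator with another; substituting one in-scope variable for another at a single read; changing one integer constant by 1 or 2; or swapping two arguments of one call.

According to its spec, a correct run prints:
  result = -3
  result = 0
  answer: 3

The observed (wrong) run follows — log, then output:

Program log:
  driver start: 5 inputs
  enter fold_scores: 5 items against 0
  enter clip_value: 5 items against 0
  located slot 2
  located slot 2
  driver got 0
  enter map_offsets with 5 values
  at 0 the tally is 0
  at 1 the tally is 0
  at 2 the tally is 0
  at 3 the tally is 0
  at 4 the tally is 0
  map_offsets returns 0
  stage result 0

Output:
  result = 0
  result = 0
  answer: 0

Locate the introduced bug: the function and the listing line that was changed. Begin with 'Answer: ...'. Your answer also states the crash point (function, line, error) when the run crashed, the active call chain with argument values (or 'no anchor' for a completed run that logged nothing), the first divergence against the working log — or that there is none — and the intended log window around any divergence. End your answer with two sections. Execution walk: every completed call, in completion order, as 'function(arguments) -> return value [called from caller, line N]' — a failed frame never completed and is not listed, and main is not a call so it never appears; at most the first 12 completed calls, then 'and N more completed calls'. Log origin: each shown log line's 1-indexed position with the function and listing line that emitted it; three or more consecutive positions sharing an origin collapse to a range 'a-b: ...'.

Answer: the defect is in map_offsets at line 19.
Core observation: Position 10 is the first bad log line: 'at 2 the tally is 0' should read 'at 2 the tally is 1'.
Call chain: main.
First divergence: at position 10 the run shows 'at 2 the tally is 0' where the working version logs 'at 2 the tally is 1'.
Intended log window:
  8: at 0 the tally is 0
  9: at 1 the tally is 0
  10: at 2 the tally is 1
  11: at 3 the tally is 2
Execution walk:
  clip_value([11, -5, 0, 10, 8], 0) -> 2  [called from fold_scores, line 10]
  fold_scores([11, -5, 0, 10, 8], 0) -> 0  [called from main, line 29]
  map_offsets([11, -5, 0, 10, 8]) -> 0  [called from main, line 31]
Log origin:
  1: emitted by main (line 28)
  2: emitted by fold_scores (line 9)
  3: emitted by clip_value (line 2)
  4: emitted by clip_value (line 5)
  5: emitted by fold_scores (line 11)
  6: emitted by main (line 30)
  7: emitted by map_offsets (line 16)
  8-12: emitted by map_offsets (line 21)
  13: emitted by map_offsets (line 22)
  14: emitted by main (line 32)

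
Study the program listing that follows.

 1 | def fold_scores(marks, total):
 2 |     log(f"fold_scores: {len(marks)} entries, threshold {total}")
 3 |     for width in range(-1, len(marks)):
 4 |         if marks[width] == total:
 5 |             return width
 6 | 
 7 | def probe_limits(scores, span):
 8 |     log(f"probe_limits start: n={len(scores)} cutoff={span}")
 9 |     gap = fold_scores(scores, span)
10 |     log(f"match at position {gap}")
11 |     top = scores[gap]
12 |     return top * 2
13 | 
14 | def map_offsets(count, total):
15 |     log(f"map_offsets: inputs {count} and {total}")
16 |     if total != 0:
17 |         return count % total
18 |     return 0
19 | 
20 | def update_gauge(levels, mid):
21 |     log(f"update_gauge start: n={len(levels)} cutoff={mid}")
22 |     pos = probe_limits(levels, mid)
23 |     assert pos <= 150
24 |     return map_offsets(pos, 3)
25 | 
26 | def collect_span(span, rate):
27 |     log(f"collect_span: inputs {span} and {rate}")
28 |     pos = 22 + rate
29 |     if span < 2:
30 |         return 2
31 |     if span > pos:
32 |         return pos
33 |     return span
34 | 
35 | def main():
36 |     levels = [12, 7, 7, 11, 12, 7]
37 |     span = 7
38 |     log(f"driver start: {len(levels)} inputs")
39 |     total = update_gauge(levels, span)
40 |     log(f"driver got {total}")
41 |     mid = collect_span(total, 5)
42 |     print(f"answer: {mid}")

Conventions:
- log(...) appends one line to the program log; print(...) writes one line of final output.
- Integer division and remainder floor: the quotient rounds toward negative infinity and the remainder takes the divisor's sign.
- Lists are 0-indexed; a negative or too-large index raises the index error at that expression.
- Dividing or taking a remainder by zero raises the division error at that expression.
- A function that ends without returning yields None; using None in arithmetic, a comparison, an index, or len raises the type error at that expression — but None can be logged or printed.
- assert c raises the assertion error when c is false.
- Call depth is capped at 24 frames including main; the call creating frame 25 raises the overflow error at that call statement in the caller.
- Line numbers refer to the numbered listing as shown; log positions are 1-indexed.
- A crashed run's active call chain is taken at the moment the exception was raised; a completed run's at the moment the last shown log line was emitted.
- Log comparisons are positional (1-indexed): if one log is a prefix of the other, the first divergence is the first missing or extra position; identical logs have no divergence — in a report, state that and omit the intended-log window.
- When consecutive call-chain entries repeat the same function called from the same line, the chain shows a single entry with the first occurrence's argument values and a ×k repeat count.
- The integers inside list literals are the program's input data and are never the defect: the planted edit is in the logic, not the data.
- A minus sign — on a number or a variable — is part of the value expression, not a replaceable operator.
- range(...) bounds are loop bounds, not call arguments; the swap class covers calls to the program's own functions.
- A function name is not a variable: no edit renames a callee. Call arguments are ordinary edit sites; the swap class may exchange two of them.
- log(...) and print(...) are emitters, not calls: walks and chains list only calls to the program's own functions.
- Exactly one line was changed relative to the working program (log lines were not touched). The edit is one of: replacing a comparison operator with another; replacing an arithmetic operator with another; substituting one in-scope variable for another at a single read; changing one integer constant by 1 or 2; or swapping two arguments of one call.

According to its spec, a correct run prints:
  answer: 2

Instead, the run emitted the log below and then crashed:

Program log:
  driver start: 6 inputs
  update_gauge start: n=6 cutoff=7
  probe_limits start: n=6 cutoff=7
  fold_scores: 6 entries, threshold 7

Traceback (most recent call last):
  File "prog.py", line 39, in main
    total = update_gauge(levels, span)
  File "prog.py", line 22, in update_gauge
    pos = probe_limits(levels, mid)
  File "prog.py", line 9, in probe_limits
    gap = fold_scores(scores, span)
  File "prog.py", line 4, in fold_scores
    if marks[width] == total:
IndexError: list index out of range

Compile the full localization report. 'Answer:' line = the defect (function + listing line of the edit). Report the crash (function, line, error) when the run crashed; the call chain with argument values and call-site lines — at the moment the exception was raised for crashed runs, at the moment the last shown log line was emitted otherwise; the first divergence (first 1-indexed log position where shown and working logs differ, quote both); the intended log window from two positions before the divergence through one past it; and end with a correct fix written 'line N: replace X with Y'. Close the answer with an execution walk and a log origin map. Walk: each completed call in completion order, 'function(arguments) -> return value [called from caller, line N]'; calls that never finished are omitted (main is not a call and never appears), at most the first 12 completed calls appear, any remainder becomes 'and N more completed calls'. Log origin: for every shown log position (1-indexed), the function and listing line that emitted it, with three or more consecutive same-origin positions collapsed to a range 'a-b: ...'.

Answer: the defect is in fold_scores at line 3.
Core observation: The log ends early — 4 lines, where the working version next logs 'match at position 1'.
Crash: fold_scores, line 4, IndexError.
Call chain: main -> update_gauge([12, 7, 7, 11, 12, 7], 7) (called at line 39) -> probe_limits([12, 7, 7, 11, 12, 7], 7) (called at line 22) -> fold_scores([12, 7, 7, 11, 12, 7], 7) (called at line 9).
First divergence: position 5 (shown log ended at 4 lines; the working version continues: 'match at position 1').
Intended log window:
  3: probe_limits start: n=6 cutoff=7
  4: fold_scores: 6 entries, threshold 7
  5: match at position 1
  6: map_offsets: inputs 14 and 3
Execution walk:
  (no call completed)
Log line origins:
  1 — main, line 38
  2 — update_gauge, line 21
  3 — probe_limits, line 8
  4 — fold_scores, line 2
A correct fix: line 3: replace `-1` with `0`.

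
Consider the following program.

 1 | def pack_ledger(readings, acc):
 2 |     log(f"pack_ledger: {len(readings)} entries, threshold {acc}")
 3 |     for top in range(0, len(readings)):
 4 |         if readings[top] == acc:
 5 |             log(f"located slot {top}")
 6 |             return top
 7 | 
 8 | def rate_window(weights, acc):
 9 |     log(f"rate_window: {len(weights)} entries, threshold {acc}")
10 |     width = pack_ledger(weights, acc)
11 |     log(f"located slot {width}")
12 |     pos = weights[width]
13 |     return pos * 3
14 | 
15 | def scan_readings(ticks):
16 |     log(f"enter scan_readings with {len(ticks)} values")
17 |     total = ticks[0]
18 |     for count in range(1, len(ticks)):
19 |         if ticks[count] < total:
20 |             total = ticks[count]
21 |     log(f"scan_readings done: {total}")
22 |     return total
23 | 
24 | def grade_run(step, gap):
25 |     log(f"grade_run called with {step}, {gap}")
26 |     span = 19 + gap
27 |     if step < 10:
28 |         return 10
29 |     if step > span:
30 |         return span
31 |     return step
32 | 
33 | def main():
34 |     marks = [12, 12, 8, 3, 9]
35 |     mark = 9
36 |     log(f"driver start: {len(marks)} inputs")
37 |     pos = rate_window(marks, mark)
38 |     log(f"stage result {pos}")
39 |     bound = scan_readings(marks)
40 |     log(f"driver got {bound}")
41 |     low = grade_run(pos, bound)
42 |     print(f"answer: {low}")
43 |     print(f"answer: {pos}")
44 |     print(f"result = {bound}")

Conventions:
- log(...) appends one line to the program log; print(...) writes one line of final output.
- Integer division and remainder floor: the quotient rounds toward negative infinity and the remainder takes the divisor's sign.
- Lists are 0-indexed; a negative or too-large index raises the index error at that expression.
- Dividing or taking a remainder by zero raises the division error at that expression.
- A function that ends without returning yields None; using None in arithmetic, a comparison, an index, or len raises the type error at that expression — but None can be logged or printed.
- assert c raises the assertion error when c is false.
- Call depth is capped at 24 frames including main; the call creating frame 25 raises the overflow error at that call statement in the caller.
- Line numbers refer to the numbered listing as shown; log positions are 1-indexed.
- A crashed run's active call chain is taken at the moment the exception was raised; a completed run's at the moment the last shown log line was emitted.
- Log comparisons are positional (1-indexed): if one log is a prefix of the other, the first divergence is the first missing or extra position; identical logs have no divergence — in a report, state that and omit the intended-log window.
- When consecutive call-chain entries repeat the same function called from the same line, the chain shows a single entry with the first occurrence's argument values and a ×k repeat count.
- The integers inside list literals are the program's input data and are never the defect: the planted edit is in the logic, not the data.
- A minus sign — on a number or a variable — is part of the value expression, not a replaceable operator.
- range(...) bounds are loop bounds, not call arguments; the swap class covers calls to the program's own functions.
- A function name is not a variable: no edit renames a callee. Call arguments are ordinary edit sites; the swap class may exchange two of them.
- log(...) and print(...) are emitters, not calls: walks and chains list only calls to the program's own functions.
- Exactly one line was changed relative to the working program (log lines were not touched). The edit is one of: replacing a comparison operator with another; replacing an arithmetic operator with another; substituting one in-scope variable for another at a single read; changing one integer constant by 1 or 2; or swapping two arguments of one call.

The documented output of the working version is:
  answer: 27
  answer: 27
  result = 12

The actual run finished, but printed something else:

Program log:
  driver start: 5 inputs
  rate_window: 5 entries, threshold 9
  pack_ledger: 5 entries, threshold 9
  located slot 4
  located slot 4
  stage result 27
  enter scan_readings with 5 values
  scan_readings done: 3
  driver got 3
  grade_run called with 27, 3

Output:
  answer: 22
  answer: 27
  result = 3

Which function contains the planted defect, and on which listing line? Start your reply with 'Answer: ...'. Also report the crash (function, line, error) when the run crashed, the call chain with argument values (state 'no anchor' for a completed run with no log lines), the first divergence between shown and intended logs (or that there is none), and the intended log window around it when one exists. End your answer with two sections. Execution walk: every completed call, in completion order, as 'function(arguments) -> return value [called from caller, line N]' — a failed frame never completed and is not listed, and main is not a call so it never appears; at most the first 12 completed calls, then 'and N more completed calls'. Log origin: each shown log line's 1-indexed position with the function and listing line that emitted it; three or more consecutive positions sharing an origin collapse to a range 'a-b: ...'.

Answer: the defect is in scan_readings at line 19.
Key observation: At log position 8 the runs split — shown 'scan_readings done: 3', but the working version logs 'scan_readings done: 12'.
Call chain: main -> grade_run(27, 3) (called at line 41).
First divergence: position 8 — the shown line 'scan_readings done: 3' should read 'scan_readings done: 12'.
Intended log window:
  6: stage result 27
  7: enter scan_readings with 5 values
  8: scan_readings done: 12
  9: driver got 12
Execution walk:
  pack_ledger([12, 12, 8, 3, 9], 9) -> 4  [called from rate_window, line 10]
  rate_window([12, 12, 8, 3, 9], 9) -> 27  [called from main, line 37]
  scan_readings([12, 12, 8, 3, 9]) -> 3  [called from main, line 39]
  grade_run(27, 3) -> 22  [called from main, line 41]
Log line origins:
  1: logged in main at line 36
  2: logged in rate_window at line 9
  3: logged in pack_ledger at line 2
  4: logged in pack_ledger at line 5
  5: logged in rate_window at line 11
  6: logged in main at line 38
  7: logged in scan_readings at line 16
  8: logged in scan_readings at line 21
  9: logged in main at line 40
  10: logged in grade_run at line 25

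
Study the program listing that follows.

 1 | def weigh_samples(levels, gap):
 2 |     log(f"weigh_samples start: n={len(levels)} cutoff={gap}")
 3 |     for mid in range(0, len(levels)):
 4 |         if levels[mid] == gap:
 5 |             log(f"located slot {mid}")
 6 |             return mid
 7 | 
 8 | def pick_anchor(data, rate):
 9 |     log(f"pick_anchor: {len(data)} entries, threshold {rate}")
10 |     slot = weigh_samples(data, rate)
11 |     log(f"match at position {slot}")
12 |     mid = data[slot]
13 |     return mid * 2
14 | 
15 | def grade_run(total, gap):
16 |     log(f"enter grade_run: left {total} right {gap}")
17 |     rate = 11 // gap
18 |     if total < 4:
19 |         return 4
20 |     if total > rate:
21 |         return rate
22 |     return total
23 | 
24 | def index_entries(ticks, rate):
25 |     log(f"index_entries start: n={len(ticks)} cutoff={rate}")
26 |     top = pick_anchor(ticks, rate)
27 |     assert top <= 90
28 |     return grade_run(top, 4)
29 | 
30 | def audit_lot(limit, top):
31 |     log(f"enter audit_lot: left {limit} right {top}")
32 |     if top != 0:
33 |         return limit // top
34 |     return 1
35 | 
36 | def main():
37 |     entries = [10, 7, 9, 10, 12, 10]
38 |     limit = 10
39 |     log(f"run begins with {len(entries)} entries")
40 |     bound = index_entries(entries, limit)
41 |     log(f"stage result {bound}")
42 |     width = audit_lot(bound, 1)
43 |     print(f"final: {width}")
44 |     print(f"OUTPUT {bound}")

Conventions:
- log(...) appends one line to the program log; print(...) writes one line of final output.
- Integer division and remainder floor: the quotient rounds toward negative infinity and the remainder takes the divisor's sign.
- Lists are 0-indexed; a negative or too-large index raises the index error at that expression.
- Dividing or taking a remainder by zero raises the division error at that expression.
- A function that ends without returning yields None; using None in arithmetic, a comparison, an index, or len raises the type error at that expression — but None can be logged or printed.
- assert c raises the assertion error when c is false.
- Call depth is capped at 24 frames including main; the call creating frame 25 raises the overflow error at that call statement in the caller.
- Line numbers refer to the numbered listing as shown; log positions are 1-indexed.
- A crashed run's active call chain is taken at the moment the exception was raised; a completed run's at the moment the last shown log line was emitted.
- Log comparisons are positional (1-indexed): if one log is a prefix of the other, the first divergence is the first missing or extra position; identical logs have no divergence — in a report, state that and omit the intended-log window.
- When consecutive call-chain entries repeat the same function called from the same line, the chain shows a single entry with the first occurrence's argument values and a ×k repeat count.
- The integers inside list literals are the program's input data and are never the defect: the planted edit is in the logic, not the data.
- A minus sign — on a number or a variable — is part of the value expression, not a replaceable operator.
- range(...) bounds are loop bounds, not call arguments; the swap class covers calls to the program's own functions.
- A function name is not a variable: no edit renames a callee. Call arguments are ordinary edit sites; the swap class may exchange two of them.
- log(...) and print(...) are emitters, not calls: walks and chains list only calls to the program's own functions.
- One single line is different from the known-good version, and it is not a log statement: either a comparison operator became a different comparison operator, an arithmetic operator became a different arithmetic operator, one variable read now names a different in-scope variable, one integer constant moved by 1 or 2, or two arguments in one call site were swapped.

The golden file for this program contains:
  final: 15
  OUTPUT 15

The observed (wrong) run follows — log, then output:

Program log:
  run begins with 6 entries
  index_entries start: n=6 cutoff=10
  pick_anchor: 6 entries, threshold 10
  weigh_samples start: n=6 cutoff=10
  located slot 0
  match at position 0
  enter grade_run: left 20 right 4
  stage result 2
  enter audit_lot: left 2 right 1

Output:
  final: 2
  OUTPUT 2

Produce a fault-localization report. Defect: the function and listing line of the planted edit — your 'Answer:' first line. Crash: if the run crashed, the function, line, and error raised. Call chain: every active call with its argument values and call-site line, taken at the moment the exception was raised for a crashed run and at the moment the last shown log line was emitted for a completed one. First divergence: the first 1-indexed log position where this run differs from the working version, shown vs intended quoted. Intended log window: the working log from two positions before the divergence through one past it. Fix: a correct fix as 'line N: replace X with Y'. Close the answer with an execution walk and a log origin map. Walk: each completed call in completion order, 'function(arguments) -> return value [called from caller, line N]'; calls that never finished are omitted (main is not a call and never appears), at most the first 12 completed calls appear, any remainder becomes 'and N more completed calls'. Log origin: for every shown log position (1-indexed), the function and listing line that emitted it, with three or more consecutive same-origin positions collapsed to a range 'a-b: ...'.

Answer: the defect is in grade_run at line 17.
Key observation: Position 8 is the first bad log line: 'stage result 2' should read 'stage result 15'.
Call chain: main -> audit_lot(2, 1) (called at line 42).
First divergence: at position 8 the run shows 'stage result 2' where the working version logs 'stage result 15'.
Intended log window:
  6: match at position 0
  7: enter grade_run: left 20 right 4
  8: stage result 15
  9: enter audit_lot: left 15 right 1
Execution walk:
  weigh_samples([10, 7, 9, 10, 12, 10], 10) -> 0  [called from pick_anchor, line 10]
  pick_anchor([10, 7, 9, 10, 12, 10], 10) -> 20  [called from index_entries, line 26]
  grade_run(20, 4) -> 2  [called from index_entries, line 28]
  index_entries([10, 7, 9, 10, 12, 10], 10) -> 2  [called from main, line 40]
  audit_lot(2, 1) -> 2  [called from main, line 42]
Log origins:
  1: logged in main at line 39
  2: logged in index_entries at line 25
  3: logged in pick_anchor at line 9
  4: logged in weigh_samples at line 2
  5: logged in weigh_samples at line 5
  6: logged in pick_anchor at line 11
  7: logged in grade_run at line 16
  8: logged in main at line 41
  9: logged in audit_lot at line 31
A correct fix: line 17: replace `//` with `+`.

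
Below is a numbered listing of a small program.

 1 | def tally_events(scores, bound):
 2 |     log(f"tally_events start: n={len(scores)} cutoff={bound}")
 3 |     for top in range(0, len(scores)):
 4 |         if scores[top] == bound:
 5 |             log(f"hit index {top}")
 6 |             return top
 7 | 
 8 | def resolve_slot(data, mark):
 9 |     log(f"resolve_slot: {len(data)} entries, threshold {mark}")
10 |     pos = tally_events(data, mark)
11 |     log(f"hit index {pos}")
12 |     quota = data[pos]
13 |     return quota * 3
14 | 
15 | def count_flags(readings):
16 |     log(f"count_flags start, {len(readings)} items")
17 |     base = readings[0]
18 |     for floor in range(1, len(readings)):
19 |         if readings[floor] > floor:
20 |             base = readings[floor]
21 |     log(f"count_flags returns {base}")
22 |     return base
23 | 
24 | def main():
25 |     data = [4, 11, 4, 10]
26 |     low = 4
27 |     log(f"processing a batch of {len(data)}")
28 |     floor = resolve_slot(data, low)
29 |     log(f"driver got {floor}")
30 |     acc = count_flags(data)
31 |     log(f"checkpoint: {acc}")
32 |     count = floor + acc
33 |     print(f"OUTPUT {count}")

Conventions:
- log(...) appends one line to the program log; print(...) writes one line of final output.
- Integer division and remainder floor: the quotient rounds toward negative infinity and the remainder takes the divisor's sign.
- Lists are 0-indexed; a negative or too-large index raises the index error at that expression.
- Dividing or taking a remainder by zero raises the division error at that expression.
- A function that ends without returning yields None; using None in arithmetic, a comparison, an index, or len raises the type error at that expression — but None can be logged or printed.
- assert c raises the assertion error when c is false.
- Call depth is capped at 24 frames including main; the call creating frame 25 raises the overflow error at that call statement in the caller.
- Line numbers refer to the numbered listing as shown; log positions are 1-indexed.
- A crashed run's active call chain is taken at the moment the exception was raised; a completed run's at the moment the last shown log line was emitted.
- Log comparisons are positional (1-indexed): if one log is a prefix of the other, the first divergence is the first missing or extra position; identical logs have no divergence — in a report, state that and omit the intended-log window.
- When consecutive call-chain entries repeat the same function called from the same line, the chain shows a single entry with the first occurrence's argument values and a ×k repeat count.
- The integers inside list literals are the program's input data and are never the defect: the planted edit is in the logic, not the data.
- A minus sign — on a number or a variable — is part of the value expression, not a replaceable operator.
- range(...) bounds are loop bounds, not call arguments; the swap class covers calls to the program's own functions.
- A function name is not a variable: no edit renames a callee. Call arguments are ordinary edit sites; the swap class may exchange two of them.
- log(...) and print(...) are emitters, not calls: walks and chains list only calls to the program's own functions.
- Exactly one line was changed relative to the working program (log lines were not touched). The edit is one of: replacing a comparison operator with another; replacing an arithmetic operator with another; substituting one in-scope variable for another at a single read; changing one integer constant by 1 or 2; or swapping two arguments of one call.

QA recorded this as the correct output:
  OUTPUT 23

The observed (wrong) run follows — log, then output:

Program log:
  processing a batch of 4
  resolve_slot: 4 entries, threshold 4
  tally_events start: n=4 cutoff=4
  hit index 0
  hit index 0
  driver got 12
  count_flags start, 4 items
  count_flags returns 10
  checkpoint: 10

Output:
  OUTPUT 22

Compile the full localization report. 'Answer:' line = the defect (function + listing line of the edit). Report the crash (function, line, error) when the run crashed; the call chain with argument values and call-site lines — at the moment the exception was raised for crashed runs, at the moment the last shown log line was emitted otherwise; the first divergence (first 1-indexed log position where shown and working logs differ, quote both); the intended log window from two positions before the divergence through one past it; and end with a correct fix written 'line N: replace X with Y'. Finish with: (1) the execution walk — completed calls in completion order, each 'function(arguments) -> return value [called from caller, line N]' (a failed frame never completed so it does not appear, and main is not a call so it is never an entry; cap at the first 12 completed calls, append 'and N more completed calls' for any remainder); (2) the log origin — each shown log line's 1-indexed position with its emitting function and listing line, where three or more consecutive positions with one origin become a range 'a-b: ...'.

Answer: the defect is in count_flags at line 19.
The tell: Log line 8 is where behavior first shows: 'count_flags returns 10' appears instead of 'count_flags returns 11'.
Call chain: main.
First divergence: at position 8 the run shows 'count_flags returns 10' where the working version logs 'count_flags returns 11'.
Intended log window:
  6: driver got 12
  7: count_flags start, 4 items
  8: count_flags returns 11
  9: checkpoint: 11
Execution walk:
  tally_events([4, 11, 4, 10], 4) -> 0  [called from resolve_slot, line 10]
  resolve_slot([4, 11, 4, 10], 4) -> 12  [called from main, line 28]
  count_flags([4, 11, 4, 10]) -> 10  [called from main, line 30]
Log origins:
  1: emitted by main (line 27)
  2: emitted by resolve_slot (line 9)
  3: emitted by tally_events (line 2)
  4: emitted by tally_events (line 5)
  5: emitted by resolve_slot (line 11)
  6: emitted by main (line 29)
  7: emitted by count_flags (line 16)
  8: emitted by count_flags (line 21)
  9: emitted by main (line 31)
A correct fix: line 19: replace `readings[floor] > floor` with `readings[floor] > base`.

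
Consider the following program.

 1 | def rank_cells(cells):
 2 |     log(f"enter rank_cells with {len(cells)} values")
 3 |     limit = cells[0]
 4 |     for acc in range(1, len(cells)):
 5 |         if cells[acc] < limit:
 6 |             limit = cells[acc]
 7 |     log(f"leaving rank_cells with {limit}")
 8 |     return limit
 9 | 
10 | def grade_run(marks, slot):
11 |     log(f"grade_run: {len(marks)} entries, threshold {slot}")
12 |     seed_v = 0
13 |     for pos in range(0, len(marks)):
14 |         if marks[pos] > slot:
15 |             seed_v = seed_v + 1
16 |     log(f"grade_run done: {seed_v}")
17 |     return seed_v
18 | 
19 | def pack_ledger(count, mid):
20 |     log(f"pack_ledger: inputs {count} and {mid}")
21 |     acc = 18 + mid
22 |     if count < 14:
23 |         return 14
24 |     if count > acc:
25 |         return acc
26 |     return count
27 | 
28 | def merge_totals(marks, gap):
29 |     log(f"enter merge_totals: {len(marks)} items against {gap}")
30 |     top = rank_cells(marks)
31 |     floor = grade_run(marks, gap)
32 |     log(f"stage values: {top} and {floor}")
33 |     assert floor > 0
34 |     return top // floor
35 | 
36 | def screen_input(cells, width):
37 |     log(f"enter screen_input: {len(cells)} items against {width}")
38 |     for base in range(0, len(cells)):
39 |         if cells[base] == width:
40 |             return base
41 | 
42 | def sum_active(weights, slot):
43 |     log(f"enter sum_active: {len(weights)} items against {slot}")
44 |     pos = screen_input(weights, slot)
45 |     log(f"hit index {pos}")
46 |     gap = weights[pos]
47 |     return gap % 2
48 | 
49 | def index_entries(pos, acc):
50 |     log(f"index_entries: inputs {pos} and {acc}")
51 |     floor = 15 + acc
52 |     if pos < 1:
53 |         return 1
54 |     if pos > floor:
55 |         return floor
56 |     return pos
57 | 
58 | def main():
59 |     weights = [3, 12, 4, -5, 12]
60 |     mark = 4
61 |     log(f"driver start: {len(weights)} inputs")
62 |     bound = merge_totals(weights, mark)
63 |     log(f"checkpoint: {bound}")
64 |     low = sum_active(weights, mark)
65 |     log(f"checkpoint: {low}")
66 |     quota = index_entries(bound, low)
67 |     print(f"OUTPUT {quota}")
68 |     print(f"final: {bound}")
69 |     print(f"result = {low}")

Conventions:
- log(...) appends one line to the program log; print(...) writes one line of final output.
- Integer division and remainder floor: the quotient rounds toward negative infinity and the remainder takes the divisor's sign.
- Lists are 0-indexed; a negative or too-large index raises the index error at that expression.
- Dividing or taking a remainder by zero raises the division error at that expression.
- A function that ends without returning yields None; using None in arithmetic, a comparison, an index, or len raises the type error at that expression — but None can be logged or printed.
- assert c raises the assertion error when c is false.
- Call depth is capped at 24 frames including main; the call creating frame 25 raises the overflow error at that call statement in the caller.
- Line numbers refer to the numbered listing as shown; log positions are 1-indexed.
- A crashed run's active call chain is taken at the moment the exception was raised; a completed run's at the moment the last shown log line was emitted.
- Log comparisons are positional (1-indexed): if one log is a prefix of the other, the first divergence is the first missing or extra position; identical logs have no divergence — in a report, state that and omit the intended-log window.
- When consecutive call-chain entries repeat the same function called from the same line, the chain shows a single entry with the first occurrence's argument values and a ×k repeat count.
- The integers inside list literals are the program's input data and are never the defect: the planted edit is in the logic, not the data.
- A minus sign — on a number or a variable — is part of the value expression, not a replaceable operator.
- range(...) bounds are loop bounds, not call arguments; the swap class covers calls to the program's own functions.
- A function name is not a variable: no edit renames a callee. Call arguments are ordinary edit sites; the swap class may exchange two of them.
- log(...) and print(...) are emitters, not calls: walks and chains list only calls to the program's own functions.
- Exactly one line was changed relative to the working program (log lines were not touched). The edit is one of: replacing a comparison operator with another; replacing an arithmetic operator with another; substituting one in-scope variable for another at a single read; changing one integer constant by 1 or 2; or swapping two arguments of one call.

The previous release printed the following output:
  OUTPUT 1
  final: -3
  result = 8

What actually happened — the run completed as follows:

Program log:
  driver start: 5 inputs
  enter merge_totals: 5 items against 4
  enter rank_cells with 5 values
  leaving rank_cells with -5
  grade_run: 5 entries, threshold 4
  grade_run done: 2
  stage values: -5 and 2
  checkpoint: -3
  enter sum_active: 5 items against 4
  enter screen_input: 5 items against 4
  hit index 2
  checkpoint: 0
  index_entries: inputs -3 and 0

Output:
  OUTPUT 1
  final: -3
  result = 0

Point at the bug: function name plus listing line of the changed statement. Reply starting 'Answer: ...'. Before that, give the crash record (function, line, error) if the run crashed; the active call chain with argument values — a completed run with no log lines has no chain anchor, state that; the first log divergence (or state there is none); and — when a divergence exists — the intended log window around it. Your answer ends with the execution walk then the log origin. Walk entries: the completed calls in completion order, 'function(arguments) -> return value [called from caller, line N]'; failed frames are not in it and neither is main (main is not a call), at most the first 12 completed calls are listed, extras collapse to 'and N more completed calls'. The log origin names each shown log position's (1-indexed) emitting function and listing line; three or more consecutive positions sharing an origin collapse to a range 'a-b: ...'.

Answer: the defect is in sum_active at line 47.
Key observation: Everything matches until log position 12, which reads 'checkpoint: 0' in place of 'checkpoint: 8'.
Call chain: main -> index_entries(-3, 0) (called at line 66).
First divergence: position 12 — shown 'checkpoint: 0', intended 'checkpoint: 8'.
Intended log window:
  10: enter screen_input: 5 items against 4
  11: hit index 2
  12: checkpoint: 8
  13: index_entries: inputs -3 and 8
Execution walk:
  rank_cells([3, 12, 4, -5, 12]) -> -5  [called from merge_totals, line 30]
  grade_run([3, 12, 4, -5, 12], 4) -> 2  [called from merge_totals, line 31]
  merge_totals([3, 12, 4, -5, 12], 4) -> -3  [called from main, line 62]
  screen_input([3, 12, 4, -5, 12], 4) -> 2  [called from sum_active, line 44]
  sum_active([3, 12, 4, -5, 12], 4) -> 0  [called from main, line 64]
  index_entries(-3, 0) -> 1  [called from main, line 66]
Log origin:
  1 — main, line 61
  2 — merge_totals, line 29
  3 — rank_cells, line 2
  4 — rank_cells, line 7
  5 — grade_run, line 11
  6 — grade_run, line 16
  7 — merge_totals, line 32
  8 — main, line 63
  9 — sum_active, line 43
  10 — screen_input, line 37
  11 — sum_active, line 45
  12 — main, line 65
  13 — index_entries, line 50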